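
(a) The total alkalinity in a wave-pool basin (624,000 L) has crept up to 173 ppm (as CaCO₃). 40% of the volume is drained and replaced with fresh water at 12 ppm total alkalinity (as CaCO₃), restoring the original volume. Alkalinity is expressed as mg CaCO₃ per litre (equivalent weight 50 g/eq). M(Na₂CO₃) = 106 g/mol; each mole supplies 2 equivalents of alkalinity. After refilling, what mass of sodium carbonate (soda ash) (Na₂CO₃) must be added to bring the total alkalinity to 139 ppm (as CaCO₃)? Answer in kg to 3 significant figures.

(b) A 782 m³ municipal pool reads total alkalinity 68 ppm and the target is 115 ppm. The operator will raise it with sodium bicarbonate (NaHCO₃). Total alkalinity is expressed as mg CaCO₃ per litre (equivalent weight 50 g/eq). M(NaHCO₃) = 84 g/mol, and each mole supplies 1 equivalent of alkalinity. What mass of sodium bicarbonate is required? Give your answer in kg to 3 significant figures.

(a) 20.1 kg; (b) 61.7 kg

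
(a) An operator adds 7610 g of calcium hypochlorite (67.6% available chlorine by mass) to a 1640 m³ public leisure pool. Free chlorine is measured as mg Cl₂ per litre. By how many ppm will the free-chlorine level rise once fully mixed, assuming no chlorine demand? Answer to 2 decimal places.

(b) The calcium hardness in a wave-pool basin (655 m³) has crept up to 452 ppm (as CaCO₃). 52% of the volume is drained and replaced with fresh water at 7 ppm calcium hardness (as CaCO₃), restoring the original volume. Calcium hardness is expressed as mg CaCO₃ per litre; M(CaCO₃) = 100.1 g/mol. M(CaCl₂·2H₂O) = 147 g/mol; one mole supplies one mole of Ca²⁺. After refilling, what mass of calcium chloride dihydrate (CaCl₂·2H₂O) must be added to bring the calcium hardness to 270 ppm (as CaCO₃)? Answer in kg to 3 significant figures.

(a) Volume: 1640 m³ = 1,640,000 L.
(a) Available chlorine delivered: 7610 g × 0.676 = 5144 g as Cl₂.
(a) Concentration rise: 5144 g / 1,640,000 L = 3.137 mg/L = 3.14 ppm.

(b) Volume: 655 m³ = 655,000 L.
(b) After draining 52% and refilling: 452 × 0.48 + 7 × 0.52 = 220.6 ppm.
(b) Deficit to target: 270 − 220.6 = 49.4 mg/L.
(b) As CaCO₃: 49.4 mg/L × 655,000 L = 32,360 g; ÷ 100.1 = 323.2 mol Ca²⁺.
(b) Mass: 323.2 × 147 = 47,520 g.

(a) 3.14 ppm; (b) 47.5 kg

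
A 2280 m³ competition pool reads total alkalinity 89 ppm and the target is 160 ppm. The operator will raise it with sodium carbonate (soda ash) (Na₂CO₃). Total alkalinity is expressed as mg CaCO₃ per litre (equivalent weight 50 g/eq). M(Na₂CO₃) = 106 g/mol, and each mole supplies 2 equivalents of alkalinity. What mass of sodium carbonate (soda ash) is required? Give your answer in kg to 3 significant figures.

172 kg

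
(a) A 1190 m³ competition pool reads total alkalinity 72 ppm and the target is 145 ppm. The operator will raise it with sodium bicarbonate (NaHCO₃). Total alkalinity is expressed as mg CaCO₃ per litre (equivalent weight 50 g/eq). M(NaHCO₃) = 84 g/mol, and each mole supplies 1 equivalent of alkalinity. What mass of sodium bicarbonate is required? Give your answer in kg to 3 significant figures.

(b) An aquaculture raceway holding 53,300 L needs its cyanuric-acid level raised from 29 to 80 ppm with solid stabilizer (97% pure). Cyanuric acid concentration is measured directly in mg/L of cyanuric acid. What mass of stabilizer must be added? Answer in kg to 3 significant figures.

(a) 146 kg; (b) 2.80 kg

(a) Volume: 1190 m³ = 1,190,000 L.
(a) Alkalinity to add: (145 − 72) = 73 mg/L as CaCO₃ × 1,190,000 L = 86,870 g as CaCO₃.
(a) Equivalents: 86,870 g ÷ 50 g/eq = 1737 eq.
(a) NaHCO₃ supplies 1 eq per mole → 1737 mol.
(a) Mass: 1737 mol × 84 g/mol = 145,900 g.

(b) CYA to add: (80 − 29) = 51 mg/L × 53,300 L = 2718 g cyanuric acid.
(b) At 97% purity: 2718 / 0.97 = 2802 g product.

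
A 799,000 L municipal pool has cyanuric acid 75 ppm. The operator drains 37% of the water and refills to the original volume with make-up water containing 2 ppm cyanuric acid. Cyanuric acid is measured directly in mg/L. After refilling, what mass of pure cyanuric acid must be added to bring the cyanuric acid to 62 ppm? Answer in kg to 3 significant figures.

After draining 37% and refilling: 75 × 0.63 + 2 × 0.37 = 47.99 ppm.
Deficit to target: 62 − 47.99 = 14.01 mg/L.
Mass: 14.01 mg/L × 799,000 L = 11,190 g cyanuric acid.

11.2 kg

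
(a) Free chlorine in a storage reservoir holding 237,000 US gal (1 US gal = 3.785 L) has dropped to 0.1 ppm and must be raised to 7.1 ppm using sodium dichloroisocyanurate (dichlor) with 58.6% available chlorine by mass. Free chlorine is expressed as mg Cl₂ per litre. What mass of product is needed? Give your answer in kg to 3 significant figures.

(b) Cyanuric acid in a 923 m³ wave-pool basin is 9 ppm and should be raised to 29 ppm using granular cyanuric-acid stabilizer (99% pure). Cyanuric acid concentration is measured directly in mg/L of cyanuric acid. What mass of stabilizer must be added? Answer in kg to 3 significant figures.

(a) Volume: 237,000 US gal × 3.785 L/gal = 897,045 L.
(a) Chlorine deficit: 7.1 − 0.1 = 7 ppm = 7 mg/L as Cl₂.
(a) Cl₂ equivalent needed: 7 mg/L × 897,045 L = 6,279,000 mg = 6279 g.
(a) Product at 58.6% available chlorine: 6279 / 0.586 = 10,720 g.

(b) Volume: 923 m³ = 923,000 L.
(b) CYA to add: (29 − 9) = 20 mg/L × 923,000 L = 18,460 g cyanuric acid.
(b) At 99% purity: 18,460 / 0.99 = 18,650 g product.

(a) 10.7 kg; (b) 18.6 kg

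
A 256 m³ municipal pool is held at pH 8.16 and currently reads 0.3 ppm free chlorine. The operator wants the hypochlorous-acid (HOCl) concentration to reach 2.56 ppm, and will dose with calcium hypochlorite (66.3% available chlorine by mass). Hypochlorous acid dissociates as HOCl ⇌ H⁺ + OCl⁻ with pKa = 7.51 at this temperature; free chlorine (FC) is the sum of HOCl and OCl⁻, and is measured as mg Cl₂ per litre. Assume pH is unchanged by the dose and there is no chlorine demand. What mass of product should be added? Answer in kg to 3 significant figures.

5.29 kg

Volume: 256 m³ = 256,000 L.
[OCl⁻]/[HOCl] = 10^(pH − pKa) = 10^(8.16 − 7.51) = 4.467; fraction as HOCl = 1/(1 + 4.467) = 0.1829.
Free chlorine required for 2.56 ppm HOCl: 2.56 / 0.1829 = 14 ppm.
FC to add: 14 − 0.3 = 13.7 mg/L as Cl₂.
Cl₂ equivalent: 13.7 mg/L × 256,000 L = 3506 g.
Product at 66.3% available Cl: 3506 / 0.663 = 5288 g.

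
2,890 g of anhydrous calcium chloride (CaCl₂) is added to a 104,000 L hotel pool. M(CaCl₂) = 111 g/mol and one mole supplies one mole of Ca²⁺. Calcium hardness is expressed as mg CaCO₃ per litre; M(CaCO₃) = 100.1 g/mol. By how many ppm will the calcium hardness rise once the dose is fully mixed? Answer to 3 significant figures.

Moles of Ca²⁺: 2,890 g ÷ 111 g/mol = 26.04 mol.
As CaCO₃: 26.04 mol × 100.1 g/mol = 2606 g.
Rise: 2606 g / 104,000 L × 1000 = 25.06 mg/L.

25.1 ppm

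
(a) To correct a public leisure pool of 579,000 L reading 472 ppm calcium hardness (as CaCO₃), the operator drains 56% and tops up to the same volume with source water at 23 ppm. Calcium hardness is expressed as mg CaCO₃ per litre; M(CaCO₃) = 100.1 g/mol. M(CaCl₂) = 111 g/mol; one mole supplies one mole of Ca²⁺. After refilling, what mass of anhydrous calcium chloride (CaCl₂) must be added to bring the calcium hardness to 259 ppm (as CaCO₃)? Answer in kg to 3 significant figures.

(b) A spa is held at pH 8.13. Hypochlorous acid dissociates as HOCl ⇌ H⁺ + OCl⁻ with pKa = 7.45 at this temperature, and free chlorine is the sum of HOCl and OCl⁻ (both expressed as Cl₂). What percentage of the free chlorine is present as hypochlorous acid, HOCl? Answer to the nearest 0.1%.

(a) After draining 56% and refilling: 472 × 0.44 + 23 × 0.56 = 220.56 ppm.
(a) Deficit to target: 259 − 220.56 = 38.44 mg/L.
(a) As CaCO₃: 38.44 mg/L × 579,000 L = 22,260 g; ÷ 100.1 = 222.3 mol Ca²⁺.
(a) Mass: 222.3 × 111 = 24,680 g.

(b) [OCl⁻]/[HOCl] = 10^(pH − pKa) = 10^(8.13 − 7.45) = 10^0.68 = 4.786.
(b) Fraction as HOCl = 1 / (1 + 4.786) = 0.1728.

(a) 24.7 kg; (b) 17.3%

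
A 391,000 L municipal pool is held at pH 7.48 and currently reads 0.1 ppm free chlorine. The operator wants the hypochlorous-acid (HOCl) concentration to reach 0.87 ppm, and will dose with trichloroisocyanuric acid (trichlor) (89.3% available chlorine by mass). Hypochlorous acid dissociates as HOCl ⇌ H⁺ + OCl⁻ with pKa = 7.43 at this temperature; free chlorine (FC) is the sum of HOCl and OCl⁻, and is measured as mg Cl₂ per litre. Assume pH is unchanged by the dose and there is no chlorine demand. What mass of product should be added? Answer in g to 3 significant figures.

[OCl⁻]/[HOCl] = 10^(pH − pKa) = 10^(7.48 − 7.43) = 1.122; fraction as HOCl = 1/(1 + 1.122) = 0.4712.
Free chlorine required for 0.87 ppm HOCl: 0.87 / 0.4712 = 1.846 ppm.
FC to add: 1.846 − 0.1 = 1.746 mg/L as Cl₂.
Cl₂ equivalent: 1.746 mg/L × 391,000 L = 682.7 g.
Product at 89.3% available Cl: 682.7 / 0.893 = 764.6 g.

765 g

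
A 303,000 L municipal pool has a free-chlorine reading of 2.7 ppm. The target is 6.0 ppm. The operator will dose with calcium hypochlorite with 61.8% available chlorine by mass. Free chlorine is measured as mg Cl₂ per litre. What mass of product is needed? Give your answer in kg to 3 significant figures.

1.62 kg

Chlorine deficit: 6.0 − 2.7 = 3.3 ppm = 3.3 mg/L as Cl₂.
Cl₂ equivalent needed: 3.3 mg/L × 303,000 L = 999,900 mg = 999.9 g.
Product at 61.8% available chlorine: 999.9 / 0.618 = 1618 g.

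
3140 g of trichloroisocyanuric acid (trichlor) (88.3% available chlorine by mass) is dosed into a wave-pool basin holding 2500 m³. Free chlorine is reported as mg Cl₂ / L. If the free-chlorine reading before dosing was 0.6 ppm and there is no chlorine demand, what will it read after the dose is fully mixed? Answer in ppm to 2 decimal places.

1.71 ppm

Volume: 2500 m³ = 2,500,000 L.
Available chlorine delivered: 3140 g × 0.883 = 2773 g as Cl₂.
Concentration rise: 2773 g / 2,500,000 L = 1.109 mg/L = 1.11 ppm.
Final FC: 0.6 + 1.11 = 1.71 ppm.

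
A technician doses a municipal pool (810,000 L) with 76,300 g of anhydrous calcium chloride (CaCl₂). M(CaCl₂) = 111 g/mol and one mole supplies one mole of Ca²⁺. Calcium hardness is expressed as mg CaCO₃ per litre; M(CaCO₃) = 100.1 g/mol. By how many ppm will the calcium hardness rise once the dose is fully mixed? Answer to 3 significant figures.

84.9 ppm

Moles of Ca²⁺: 76,300 g ÷ 111 g/mol = 687.4 mol.
As CaCO₃: 687.4 mol × 100.1 g/mol = 68,810 g.
Rise: 68,810 g / 810,000 L × 1000 = 84.95 mg/L.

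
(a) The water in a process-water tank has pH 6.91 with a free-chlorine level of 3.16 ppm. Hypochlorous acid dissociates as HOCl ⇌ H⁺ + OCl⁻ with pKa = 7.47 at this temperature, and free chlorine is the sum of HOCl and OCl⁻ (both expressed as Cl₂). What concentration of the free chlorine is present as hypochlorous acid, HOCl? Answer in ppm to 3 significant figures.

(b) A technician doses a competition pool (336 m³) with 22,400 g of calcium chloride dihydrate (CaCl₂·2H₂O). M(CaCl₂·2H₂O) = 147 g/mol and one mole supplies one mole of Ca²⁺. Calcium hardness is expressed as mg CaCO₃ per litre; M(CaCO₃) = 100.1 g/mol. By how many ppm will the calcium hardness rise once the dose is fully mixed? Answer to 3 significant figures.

(a) 2.48 ppm; (b) 45.4 ppm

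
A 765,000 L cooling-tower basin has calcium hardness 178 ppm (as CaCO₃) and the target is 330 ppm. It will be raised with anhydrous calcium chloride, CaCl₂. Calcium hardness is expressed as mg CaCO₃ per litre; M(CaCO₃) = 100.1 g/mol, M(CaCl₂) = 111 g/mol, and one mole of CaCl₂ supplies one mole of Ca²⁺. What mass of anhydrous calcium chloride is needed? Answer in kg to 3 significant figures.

Hardness to add: (330 − 178) = 152 mg/L as CaCO₃ × 765,000 L = 116,300 g as CaCO₃.
Moles of Ca²⁺ (1 mol Ca²⁺ ≡ 1 mol CaCO₃): 116,300 / 100.1 g/mol = 1162 mol.
Mass of CaCl₂: 1162 × 111 = 128,900 g.

129 kg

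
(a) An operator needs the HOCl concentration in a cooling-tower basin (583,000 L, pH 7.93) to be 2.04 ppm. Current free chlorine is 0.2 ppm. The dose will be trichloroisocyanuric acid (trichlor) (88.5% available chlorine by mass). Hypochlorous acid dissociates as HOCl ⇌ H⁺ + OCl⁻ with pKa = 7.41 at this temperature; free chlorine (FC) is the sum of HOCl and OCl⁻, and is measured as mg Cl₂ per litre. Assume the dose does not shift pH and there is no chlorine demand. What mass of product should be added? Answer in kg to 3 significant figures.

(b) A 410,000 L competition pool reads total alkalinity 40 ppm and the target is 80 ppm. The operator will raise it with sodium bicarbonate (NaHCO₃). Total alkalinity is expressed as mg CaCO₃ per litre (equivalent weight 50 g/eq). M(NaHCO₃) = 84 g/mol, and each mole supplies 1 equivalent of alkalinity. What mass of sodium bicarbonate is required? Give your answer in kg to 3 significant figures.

(a) [OCl⁻]/[HOCl] = 10^(pH − pKa) = 10^(7.93 − 7.41) = 3.311; fraction as HOCl = 1/(1 + 3.311) = 0.2319.
(a) Free chlorine required for 2.04 ppm HOCl: 2.04 / 0.2319 = 8.795 ppm.
(a) FC to add: 8.795 − 0.2 = 8.595 mg/L as Cl₂.
(a) Cl₂ equivalent: 8.595 mg/L × 583,000 L = 5011 g.
(a) Product at 88.5% available Cl: 5011 / 0.885 = 5662 g.

(b) Alkalinity to add: (80 − 40) = 40 mg/L as CaCO₃ × 410,000 L = 16,400 g as CaCO₃.
(b) Equivalents: 16,400 g ÷ 50 g/eq = 328 eq.
(b) NaHCO₃ supplies 1 eq per mole → 328 mol.
(b) Mass: 328 mol × 84 g/mol = 27,550 g.

(a) 5.66 kg; (b) 27.6 kg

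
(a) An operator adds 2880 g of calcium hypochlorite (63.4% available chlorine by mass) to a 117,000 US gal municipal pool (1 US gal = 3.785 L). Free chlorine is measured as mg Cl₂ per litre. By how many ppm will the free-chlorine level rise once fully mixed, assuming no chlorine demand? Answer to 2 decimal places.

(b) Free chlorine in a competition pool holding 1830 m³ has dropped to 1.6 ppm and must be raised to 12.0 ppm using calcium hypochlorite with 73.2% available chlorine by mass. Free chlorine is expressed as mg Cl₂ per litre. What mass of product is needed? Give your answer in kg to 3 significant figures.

(a) 4.12 ppm; (b) 26.0 kg

(a) Volume: 117,000 US gal × 3.785 L/gal = 442,845 L.
(a) Available chlorine delivered: 2880 g × 0.634 = 1826 g as Cl₂.
(a) Concentration rise: 1826 g / 442,845 L = 4.123 mg/L = 4.12 ppm.

(b) Volume: 1830 m³ = 1,830,000 L.
(b) Chlorine deficit: 12.0 − 1.6 = 10.4 ppm = 10.4 mg/L as Cl₂.
(b) Cl₂ equivalent needed: 10.4 mg/L × 1,830,000 L = 19,030,000 mg = 19,030 g.
(b) Product at 73.2% available chlorine: 19,030 / 0.732 = 26,000 g.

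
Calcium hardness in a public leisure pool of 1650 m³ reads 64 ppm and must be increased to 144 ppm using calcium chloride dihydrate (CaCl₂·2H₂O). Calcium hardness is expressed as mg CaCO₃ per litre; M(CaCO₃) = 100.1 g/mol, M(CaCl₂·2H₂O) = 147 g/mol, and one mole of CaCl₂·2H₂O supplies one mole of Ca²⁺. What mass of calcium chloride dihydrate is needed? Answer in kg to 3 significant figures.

194 kg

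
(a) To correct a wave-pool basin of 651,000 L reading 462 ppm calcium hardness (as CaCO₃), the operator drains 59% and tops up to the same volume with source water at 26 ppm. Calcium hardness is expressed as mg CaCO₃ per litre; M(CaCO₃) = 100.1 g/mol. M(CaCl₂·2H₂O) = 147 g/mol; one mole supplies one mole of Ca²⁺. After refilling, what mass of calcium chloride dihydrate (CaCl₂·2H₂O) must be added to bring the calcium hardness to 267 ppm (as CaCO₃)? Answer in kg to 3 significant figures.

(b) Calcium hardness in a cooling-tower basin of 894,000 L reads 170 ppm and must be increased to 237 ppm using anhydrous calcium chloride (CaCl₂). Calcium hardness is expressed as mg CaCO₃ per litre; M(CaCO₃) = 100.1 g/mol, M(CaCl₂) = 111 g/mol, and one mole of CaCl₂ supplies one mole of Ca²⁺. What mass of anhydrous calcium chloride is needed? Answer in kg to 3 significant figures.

(a) 59.5 kg; (b) 66.4 kg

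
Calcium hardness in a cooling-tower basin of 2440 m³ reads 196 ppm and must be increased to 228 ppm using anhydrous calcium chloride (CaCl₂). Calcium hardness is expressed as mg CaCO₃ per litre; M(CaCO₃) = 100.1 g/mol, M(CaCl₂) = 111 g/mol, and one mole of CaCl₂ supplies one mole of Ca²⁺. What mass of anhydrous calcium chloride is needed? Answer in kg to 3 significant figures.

86.6 kg

Volume: 2440 m³ = 2,440,000 L.
Hardness to add: (228 − 196) = 32 mg/L as CaCO₃ × 2,440,000 L = 78,080 g as CaCO₃.
Moles of Ca²⁺ (1 mol Ca²⁺ ≡ 1 mol CaCO₃): 78,080 / 100.1 g/mol = 780 mol.
Mass of CaCl₂: 780 × 111 = 86,580 g.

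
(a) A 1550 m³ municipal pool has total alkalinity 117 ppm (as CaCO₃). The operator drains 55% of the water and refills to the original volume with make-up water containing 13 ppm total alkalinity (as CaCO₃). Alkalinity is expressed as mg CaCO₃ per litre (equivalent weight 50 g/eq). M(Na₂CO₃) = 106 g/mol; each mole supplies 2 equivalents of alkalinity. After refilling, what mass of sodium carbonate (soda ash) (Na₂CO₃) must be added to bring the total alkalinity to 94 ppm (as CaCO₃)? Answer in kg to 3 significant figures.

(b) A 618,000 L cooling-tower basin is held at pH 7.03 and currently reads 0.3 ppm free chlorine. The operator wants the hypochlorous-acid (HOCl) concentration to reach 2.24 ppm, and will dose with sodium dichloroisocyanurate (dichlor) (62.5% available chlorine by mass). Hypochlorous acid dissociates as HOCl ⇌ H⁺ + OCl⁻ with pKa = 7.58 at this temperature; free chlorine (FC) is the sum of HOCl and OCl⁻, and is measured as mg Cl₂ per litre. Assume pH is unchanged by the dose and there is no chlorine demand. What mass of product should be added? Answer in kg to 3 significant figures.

(a) Volume: 1550 m³ = 1,550,000 L.
(a) After draining 55% and refilling: 117 × 0.45 + 13 × 0.55 = 59.8 ppm.
(a) Deficit to target: 94 − 59.8 = 34.2 mg/L.
(a) As CaCO₃: 34.2 mg/L × 1,550,000 L = 53,010 g; ÷ 50 g/eq ÷ 2 = 530.1 mol Na₂CO₃.
(a) Mass: 530.1 × 106 = 56,190 g.

(b) [OCl⁻]/[HOCl] = 10^(pH − pKa) = 10^(7.03 − 7.58) = 0.2818; fraction as HOCl = 1/(1 + 0.2818) = 0.7801.
(b) Free chlorine required for 2.24 ppm HOCl: 2.24 / 0.7801 = 2.871 ppm.
(b) FC to add: 2.871 − 0.3 = 2.571 mg/L as Cl₂.
(b) Cl₂ equivalent: 2.571 mg/L × 618,000 L = 1589 g.
(b) Product at 62.5% available Cl: 1589 / 0.625 = 2543 g.

(a) 56.2 kg; (b) 2.54 kg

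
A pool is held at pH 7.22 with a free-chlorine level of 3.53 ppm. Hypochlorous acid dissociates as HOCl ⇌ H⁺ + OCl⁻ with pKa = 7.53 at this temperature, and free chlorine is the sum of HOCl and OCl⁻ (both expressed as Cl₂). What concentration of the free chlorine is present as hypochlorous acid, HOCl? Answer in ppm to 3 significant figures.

2.37 ppm

[OCl⁻]/[HOCl] = 10^(pH − pKa) = 10^(7.22 − 7.53) = 10^-0.31 = 0.4898.
Fraction as HOCl = 1 / (1 + 0.4898) = 0.6712.
HOCl = 0.6712 × 3.53 ppm = 2.369 ppm.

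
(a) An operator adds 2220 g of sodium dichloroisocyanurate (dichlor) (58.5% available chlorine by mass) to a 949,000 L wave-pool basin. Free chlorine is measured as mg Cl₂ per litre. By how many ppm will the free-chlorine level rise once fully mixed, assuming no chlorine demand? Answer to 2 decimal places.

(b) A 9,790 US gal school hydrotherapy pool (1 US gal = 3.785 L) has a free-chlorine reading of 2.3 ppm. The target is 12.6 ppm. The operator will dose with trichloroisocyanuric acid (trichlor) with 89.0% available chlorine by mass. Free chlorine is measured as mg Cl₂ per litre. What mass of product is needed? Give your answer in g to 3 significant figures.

(a) 1.37 ppm; (b) 429 g

(a) Available chlorine delivered: 2220 g × 0.585 = 1299 g as Cl₂.
(a) Concentration rise: 1299 g / 949,000 L = 1.368 mg/L = 1.37 ppm.

(b) Volume: 9,790 US gal × 3.785 L/gal = 37,055 L.
(b) Chlorine deficit: 12.6 − 2.3 = 10.3 ppm = 10.3 mg/L as Cl₂.
(b) Cl₂ equivalent needed: 10.3 mg/L × 37,055 L = 381,700 mg = 381.7 g.
(b) Product at 89.0% available chlorine: 381.7 / 0.89 = 428.8 g.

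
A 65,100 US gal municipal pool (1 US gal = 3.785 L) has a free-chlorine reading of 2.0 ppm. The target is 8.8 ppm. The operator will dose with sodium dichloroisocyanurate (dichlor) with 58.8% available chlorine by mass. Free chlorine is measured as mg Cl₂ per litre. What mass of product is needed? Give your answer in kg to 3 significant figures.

Volume: 65,100 US gal × 3.785 L/gal = 246,404 L.
Chlorine deficit: 8.8 − 2.0 = 6.8 ppm = 6.8 mg/L as Cl₂.
Cl₂ equivalent needed: 6.8 mg/L × 246,404 L = 1,676,000 mg = 1676 g.
Product at 58.8% available chlorine: 1676 / 0.588 = 2850 g.

2.85 kg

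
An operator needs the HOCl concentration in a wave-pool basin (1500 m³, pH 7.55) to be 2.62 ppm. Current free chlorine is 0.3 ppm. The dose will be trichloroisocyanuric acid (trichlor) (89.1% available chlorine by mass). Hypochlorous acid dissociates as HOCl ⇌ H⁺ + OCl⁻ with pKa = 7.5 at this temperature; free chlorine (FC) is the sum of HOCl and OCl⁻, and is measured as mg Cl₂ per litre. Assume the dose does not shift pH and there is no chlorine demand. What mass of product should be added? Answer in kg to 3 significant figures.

8.85 kg

Volume: 1500 m³ = 1,500,000 L.
[OCl⁻]/[HOCl] = 10^(pH − pKa) = 10^(7.55 − 7.5) = 1.122; fraction as HOCl = 1/(1 + 1.122) = 0.4712.
Free chlorine required for 2.62 ppm HOCl: 2.62 / 0.4712 = 5.56 ppm.
FC to add: 5.56 − 0.3 = 5.26 mg/L as Cl₂.
Cl₂ equivalent: 5.26 mg/L × 1,500,000 L = 7890 g.
Product at 89.1% available Cl: 7890 / 0.891 = 8855 g.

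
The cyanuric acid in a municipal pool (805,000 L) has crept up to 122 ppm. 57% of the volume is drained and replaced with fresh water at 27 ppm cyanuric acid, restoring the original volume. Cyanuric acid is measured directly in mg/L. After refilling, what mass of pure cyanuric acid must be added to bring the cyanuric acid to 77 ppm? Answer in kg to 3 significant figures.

7.37 kg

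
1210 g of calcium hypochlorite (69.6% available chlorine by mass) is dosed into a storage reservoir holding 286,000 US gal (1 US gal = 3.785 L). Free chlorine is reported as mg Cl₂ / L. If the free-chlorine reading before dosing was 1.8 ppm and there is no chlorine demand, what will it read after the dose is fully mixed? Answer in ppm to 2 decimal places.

2.58 ppm

Volume: 286,000 US gal × 3.785 L/gal = 1,082,510 L.
Available chlorine delivered: 1210 g × 0.696 = 842.2 g as Cl₂.
Concentration rise: 842.2 g / 1,082,510 L = 0.778 mg/L = 0.78 ppm.
Final FC: 1.8 + 0.78 = 2.58 ppm.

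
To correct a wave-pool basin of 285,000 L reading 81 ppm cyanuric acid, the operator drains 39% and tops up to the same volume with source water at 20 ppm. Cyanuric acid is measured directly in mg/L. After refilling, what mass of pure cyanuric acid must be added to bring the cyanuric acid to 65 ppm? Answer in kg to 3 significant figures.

2.22 kg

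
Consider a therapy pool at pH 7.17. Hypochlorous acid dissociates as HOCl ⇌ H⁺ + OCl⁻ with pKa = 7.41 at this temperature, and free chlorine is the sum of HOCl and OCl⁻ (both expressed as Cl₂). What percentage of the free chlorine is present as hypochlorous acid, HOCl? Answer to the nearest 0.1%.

[OCl⁻]/[HOCl] = 10^(pH − pKa) = 10^(7.17 − 7.41) = 10^-0.24 = 0.5754.
Fraction as HOCl = 1 / (1 + 0.5754) = 0.6347.

63.5%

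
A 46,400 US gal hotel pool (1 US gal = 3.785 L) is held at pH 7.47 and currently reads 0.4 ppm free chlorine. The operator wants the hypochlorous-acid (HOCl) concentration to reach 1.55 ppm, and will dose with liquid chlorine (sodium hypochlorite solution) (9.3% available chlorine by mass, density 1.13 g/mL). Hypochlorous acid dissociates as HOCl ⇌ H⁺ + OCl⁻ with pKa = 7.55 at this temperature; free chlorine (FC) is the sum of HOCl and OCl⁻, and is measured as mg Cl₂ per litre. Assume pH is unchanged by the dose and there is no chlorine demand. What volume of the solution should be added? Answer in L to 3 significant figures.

Volume: 46,400 US gal × 3.785 L/gal = 175,624 L.
[OCl⁻]/[HOCl] = 10^(pH − pKa) = 10^(7.47 − 7.55) = 0.8318; fraction as HOCl = 1/(1 + 0.8318) = 0.5459.
Free chlorine required for 1.55 ppm HOCl: 1.55 / 0.5459 = 2.839 ppm.
FC to add: 2.839 − 0.4 = 2.439 mg/L as Cl₂.
Cl₂ equivalent: 2.439 mg/L × 175,624 L = 428.4 g.
Product at 9.3% available Cl: 428.4 / 0.093 = 4606 g.
Volume: 4606 g ÷ 1.13 g/mL = 4076 mL.

4.08 L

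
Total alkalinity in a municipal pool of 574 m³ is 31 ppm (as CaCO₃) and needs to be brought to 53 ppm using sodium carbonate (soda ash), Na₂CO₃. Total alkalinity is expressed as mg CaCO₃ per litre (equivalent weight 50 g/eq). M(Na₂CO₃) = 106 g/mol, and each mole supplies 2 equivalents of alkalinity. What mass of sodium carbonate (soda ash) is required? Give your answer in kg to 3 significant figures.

13.4 kg

Volume: 574 m³ = 574,000 L.
Alkalinity to add: (53 − 31) = 22 mg/L as CaCO₃ × 574,000 L = 12,630 g as CaCO₃.
Equivalents: 12,630 g ÷ 50 g/eq = 252.6 eq.
Each mole of Na₂CO₃ supplies 2 eq, so 252.6 / 2 = 126.3 mol.
Mass: 126.3 mol × 106 g/mol = 13,390 g.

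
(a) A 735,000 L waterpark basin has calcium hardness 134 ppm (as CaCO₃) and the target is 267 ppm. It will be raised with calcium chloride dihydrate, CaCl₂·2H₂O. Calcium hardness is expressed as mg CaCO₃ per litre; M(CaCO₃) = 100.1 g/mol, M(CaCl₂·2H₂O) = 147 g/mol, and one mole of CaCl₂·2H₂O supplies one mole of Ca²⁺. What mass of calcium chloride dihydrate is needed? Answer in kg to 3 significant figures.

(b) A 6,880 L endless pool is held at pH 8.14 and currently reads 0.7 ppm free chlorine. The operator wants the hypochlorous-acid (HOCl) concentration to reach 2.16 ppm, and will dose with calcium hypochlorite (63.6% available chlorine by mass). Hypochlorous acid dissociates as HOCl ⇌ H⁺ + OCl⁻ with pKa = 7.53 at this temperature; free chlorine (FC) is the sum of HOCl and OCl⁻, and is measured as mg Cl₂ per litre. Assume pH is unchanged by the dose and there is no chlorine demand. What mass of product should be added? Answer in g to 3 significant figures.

(a) 144 kg; (b) 111 g

(a) Hardness to add: (267 − 134) = 133 mg/L as CaCO₃ × 735,000 L = 97,760 g as CaCO₃.
(a) Moles of Ca²⁺ (1 mol Ca²⁺ ≡ 1 mol CaCO₃): 97,760 / 100.1 g/mol = 976.6 mol.
(a) Mass of CaCl₂·2H₂O: 976.6 × 147 = 143,600 g.

(b) [OCl⁻]/[HOCl] = 10^(pH − pKa) = 10^(8.14 − 7.53) = 4.074; fraction as HOCl = 1/(1 + 4.074) = 0.1971.
(b) Free chlorine required for 2.16 ppm HOCl: 2.16 / 0.1971 = 10.96 ppm.
(b) FC to add: 10.96 − 0.7 = 10.26 mg/L as Cl₂.
(b) Cl₂ equivalent: 10.26 mg/L × 6,880 L = 70.58 g.
(b) Product at 63.6% available Cl: 70.58 / 0.636 = 111 g.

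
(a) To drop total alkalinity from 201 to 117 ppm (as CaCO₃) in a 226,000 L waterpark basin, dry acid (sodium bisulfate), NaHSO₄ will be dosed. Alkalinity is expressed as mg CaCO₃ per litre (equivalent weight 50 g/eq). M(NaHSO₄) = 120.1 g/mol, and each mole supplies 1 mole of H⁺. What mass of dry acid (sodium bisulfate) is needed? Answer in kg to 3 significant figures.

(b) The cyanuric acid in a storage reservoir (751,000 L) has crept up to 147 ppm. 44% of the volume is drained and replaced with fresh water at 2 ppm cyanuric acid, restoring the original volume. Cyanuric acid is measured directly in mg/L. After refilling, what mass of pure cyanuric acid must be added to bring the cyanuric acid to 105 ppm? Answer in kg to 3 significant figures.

(a) 45.6 kg; (b) 16.4 kg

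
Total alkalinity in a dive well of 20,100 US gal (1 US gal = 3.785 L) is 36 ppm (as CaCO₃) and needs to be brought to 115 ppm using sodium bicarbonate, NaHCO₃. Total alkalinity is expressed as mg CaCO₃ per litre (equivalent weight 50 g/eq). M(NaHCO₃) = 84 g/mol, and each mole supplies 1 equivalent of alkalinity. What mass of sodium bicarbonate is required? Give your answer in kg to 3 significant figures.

10.1 kg

Volume: 20,100 US gal × 3.785 L/gal = 76,078 L.
Alkalinity to add: (115 − 36) = 79 mg/L as CaCO₃ × 76,078 L = 6010 g as CaCO₃.
Equivalents: 6010 g ÷ 50 g/eq = 120.2 eq.
NaHCO₃ supplies 1 eq per mole → 120.2 mol.
Mass: 120.2 mol × 84 g/mol = 10,100 g.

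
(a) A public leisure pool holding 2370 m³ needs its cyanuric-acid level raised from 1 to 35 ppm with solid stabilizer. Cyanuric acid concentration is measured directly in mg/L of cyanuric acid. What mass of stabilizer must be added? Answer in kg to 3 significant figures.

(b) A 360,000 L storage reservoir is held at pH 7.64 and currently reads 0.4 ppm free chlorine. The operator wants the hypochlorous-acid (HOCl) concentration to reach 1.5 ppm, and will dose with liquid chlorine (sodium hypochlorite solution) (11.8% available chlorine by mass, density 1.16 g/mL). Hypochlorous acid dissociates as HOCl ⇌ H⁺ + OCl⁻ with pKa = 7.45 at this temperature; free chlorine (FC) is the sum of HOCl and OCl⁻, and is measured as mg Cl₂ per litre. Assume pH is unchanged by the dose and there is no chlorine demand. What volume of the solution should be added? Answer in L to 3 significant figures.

(a) Volume: 2370 m³ = 2,370,000 L.
(a) CYA to add: (35 − 1) = 34 mg/L × 2,370,000 L = 80,580 g cyanuric acid.

(b) [OCl⁻]/[HOCl] = 10^(pH − pKa) = 10^(7.64 − 7.45) = 1.549; fraction as HOCl = 1/(1 + 1.549) = 0.3923.
(b) Free chlorine required for 1.5 ppm HOCl: 1.5 / 0.3923 = 3.823 ppm.
(b) FC to add: 3.823 − 0.4 = 3.423 mg/L as Cl₂.
(b) Cl₂ equivalent: 3.423 mg/L × 360,000 L = 1232 g.
(b) Product at 11.8% available Cl: 1232 / 0.118 = 10,440 g.
(b) Volume: 10,440 g ÷ 1.16 g/mL = 9003 mL.

(a) 80.6 kg; (b) 9.00 L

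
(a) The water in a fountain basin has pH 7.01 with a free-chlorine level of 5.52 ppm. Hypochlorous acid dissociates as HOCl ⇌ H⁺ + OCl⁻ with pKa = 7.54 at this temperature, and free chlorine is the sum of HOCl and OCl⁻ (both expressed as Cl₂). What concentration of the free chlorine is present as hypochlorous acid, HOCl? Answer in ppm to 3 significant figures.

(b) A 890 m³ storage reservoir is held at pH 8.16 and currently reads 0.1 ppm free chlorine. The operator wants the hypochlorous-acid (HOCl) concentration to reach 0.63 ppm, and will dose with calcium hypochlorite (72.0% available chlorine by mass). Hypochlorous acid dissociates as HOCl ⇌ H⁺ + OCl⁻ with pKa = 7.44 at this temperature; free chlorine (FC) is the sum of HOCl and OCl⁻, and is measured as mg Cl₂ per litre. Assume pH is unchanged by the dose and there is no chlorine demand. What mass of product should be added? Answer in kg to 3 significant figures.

(a) 4.26 ppm; (b) 4.74 kg

(a) [OCl⁻]/[HOCl] = 10^(pH − pKa) = 10^(7.01 − 7.54) = 10^-0.53 = 0.2951.
(a) Fraction as HOCl = 1 / (1 + 0.2951) = 0.7721.
(a) HOCl = 0.7721 × 5.52 ppm = 4.262 ppm.

(b) Volume: 890 m³ = 890,000 L.
(b) [OCl⁻]/[HOCl] = 10^(pH − pKa) = 10^(8.16 − 7.44) = 5.248; fraction as HOCl = 1/(1 + 5.248) = 0.16.
(b) Free chlorine required for 0.63 ppm HOCl: 0.63 / 0.16 = 3.936 ppm.
(b) FC to add: 3.936 − 0.1 = 3.836 mg/L as Cl₂.
(b) Cl₂ equivalent: 3.836 mg/L × 890,000 L = 3414 g.
(b) Product at 72.0% available Cl: 3414 / 0.72 = 4742 g.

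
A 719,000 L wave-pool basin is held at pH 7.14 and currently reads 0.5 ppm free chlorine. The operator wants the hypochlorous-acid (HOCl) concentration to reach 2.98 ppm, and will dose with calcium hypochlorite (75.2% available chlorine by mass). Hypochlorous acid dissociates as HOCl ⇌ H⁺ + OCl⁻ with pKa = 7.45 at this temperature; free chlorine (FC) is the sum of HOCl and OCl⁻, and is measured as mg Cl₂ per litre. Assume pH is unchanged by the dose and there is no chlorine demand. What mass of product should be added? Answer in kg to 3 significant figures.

3.77 kg

[OCl⁻]/[HOCl] = 10^(pH − pKa) = 10^(7.14 − 7.45) = 0.4898; fraction as HOCl = 1/(1 + 0.4898) = 0.6712.
Free chlorine required for 2.98 ppm HOCl: 2.98 / 0.6712 = 4.44 ppm.
FC to add: 4.44 − 0.5 = 3.94 mg/L as Cl₂.
Cl₂ equivalent: 3.94 mg/L × 719,000 L = 2833 g.
Product at 75.2% available Cl: 2833 / 0.752 = 3767 g.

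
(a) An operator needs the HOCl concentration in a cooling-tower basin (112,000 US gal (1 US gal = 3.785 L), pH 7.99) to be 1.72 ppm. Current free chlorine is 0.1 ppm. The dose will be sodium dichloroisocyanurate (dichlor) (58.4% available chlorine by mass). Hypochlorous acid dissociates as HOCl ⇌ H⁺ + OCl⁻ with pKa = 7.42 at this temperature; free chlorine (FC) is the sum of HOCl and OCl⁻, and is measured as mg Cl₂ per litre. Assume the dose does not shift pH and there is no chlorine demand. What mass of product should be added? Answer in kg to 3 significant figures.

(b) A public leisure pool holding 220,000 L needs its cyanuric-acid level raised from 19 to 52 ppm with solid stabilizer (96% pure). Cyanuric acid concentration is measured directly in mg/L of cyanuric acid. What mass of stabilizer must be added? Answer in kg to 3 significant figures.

(a) 5.81 kg; (b) 7.56 kg

(a) Volume: 112,000 US gal × 3.785 L/gal = 423,920 L.
(a) [OCl⁻]/[HOCl] = 10^(pH − pKa) = 10^(7.99 − 7.42) = 3.715; fraction as HOCl = 1/(1 + 3.715) = 0.2121.
(a) Free chlorine required for 1.72 ppm HOCl: 1.72 / 0.2121 = 8.11 ppm.
(a) FC to add: 8.11 − 0.1 = 8.01 mg/L as Cl₂.
(a) Cl₂ equivalent: 8.01 mg/L × 423,920 L = 3396 g.
(a) Product at 58.4% available Cl: 3396 / 0.584 = 5815 g.

(b) CYA to add: (52 − 19) = 33 mg/L × 220,000 L = 7260 g cyanuric acid.
(b) At 96% purity: 7260 / 0.96 = 7562 g product.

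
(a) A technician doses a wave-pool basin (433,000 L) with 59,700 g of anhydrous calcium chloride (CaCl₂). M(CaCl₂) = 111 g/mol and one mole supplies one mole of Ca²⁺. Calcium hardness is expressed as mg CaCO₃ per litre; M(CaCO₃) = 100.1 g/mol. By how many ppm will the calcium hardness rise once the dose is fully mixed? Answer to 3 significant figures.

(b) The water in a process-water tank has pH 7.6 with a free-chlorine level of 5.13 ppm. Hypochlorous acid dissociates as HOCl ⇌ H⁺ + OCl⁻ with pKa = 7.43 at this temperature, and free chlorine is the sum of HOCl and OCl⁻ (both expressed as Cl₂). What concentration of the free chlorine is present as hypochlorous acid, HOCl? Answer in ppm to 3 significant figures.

(a) Moles of Ca²⁺: 59,700 g ÷ 111 g/mol = 537.8 mol.
(a) As CaCO₃: 537.8 mol × 100.1 g/mol = 53,840 g.
(a) Rise: 53,840 g / 433,000 L × 1000 = 124.3 mg/L.

(b) [OCl⁻]/[HOCl] = 10^(pH − pKa) = 10^(7.6 − 7.43) = 10^0.17 = 1.479.
(b) Fraction as HOCl = 1 / (1 + 1.479) = 0.4034.
(b) HOCl = 0.4034 × 5.13 ppm = 2.069 ppm.

(a) 124 ppm; (b) 2.07 ppm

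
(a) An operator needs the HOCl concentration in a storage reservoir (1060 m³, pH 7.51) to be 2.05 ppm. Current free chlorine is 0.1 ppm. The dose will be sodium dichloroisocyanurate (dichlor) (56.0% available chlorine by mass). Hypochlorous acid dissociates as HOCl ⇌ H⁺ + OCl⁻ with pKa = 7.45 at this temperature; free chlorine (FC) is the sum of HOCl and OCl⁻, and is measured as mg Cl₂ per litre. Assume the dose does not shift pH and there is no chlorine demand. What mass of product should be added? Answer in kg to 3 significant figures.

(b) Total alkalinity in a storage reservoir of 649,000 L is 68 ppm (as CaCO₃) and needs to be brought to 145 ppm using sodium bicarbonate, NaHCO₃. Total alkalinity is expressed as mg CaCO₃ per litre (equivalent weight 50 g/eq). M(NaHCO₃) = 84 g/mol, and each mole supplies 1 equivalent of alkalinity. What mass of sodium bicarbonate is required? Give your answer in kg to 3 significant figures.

(a) Volume: 1060 m³ = 1,060,000 L.
(a) [OCl⁻]/[HOCl] = 10^(pH − pKa) = 10^(7.51 − 7.45) = 1.148; fraction as HOCl = 1/(1 + 1.148) = 0.4655.
(a) Free chlorine required for 2.05 ppm HOCl: 2.05 / 0.4655 = 4.404 ppm.
(a) FC to add: 4.404 − 0.1 = 4.304 mg/L as Cl₂.
(a) Cl₂ equivalent: 4.304 mg/L × 1,060,000 L = 4562 g.
(a) Product at 56.0% available Cl: 4562 / 0.56 = 8146 g.

(b) Alkalinity to add: (145 − 68) = 77 mg/L as CaCO₃ × 649,000 L = 49,970 g as CaCO₃.
(b) Equivalents: 49,970 g ÷ 50 g/eq = 999.5 eq.
(b) NaHCO₃ supplies 1 eq per mole → 999.5 mol.
(b) Mass: 999.5 mol × 84 g/mol = 83,950 g.

(a) 8.15 kg; (b) 84.0 kg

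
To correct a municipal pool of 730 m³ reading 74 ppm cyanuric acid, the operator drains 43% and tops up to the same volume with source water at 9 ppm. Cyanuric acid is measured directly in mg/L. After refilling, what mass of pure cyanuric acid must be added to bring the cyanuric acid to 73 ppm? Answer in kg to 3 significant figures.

Volume: 730 m³ = 730,000 L.
After draining 43% and refilling: 74 × 0.57 + 9 × 0.43 = 46.05 ppm.
Deficit to target: 73 − 46.05 = 26.95 mg/L.
Mass: 26.95 mg/L × 730,000 L = 19,670 g cyanuric acid.

19.7 kg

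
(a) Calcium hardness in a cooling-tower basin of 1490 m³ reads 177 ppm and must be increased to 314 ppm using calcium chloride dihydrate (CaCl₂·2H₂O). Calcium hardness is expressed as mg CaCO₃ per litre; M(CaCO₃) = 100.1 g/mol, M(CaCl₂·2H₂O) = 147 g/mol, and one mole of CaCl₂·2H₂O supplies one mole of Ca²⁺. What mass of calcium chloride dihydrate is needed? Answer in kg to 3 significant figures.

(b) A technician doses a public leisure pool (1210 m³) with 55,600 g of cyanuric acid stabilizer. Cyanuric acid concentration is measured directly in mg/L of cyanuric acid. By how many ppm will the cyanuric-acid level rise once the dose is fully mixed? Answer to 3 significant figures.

(a) 300 kg; (b) 46.0 ppm

(a) Volume: 1490 m³ = 1,490,000 L.
(a) Hardness to add: (314 − 177) = 137 mg/L as CaCO₃ × 1,490,000 L = 204,100 g as CaCO₃.
(a) Moles of Ca²⁺ (1 mol Ca²⁺ ≡ 1 mol CaCO₃): 204,100 / 100.1 g/mol = 2039 mol.
(a) Mass of CaCl₂·2H₂O: 2039 × 147 = 299,800 g.

(b) Volume: 1210 m³ = 1,210,000 L.
(b) Rise: 55,600 g / 1,210,000 L × 1000 = 45.95 mg/L.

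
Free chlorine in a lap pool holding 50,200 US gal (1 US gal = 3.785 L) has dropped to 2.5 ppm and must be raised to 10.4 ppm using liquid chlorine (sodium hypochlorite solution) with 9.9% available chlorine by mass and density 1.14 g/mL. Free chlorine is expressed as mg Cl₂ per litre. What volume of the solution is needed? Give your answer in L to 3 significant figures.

Volume: 50,200 US gal × 3.785 L/gal = 190,007 L.
Chlorine deficit: 10.4 − 2.5 = 7.9 ppm = 7.9 mg/L as Cl₂.
Cl₂ equivalent needed: 7.9 mg/L × 190,007 L = 1,501,000 mg = 1501 g.
Product at 9.9% available chlorine: 1501 / 0.099 = 15,160 g.
Volume at density 1.14 g/mL: 15,160 g ÷ 1.14 g/mL = 13,300 mL.

13.3 L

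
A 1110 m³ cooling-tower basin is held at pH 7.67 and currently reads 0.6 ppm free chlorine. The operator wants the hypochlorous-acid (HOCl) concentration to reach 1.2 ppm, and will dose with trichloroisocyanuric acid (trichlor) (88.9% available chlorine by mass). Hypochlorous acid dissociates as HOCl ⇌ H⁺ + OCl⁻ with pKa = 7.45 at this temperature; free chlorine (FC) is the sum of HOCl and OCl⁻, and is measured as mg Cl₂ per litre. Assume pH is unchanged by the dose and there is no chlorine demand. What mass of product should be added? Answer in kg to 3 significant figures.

3.24 kg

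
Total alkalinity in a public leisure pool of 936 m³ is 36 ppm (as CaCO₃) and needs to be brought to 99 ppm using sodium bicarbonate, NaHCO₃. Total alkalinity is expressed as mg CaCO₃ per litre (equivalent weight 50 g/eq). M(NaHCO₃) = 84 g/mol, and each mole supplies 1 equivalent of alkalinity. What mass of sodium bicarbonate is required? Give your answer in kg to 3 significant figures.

99.1 kg

Volume: 936 m³ = 936,000 L.
Alkalinity to add: (99 − 36) = 63 mg/L as CaCO₃ × 936,000 L = 58,970 g as CaCO₃.
Equivalents: 58,970 g ÷ 50 g/eq = 1179 eq.
NaHCO₃ supplies 1 eq per mole → 1179 mol.
Mass: 1179 mol × 84 g/mol = 99,070 g.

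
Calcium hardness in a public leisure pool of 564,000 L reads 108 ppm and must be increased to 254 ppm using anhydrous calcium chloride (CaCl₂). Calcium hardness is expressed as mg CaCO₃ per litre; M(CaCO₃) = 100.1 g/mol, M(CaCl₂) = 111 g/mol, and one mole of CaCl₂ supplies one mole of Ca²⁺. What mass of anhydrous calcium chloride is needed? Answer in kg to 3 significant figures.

Hardness to add: (254 − 108) = 146 mg/L as CaCO₃ × 564,000 L = 82,340 g as CaCO₃.
Moles of Ca²⁺ (1 mol Ca²⁺ ≡ 1 mol CaCO₃): 82,340 / 100.1 g/mol = 822.6 mol.
Mass of CaCl₂: 822.6 × 111 = 91,310 g.

91.3 kg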